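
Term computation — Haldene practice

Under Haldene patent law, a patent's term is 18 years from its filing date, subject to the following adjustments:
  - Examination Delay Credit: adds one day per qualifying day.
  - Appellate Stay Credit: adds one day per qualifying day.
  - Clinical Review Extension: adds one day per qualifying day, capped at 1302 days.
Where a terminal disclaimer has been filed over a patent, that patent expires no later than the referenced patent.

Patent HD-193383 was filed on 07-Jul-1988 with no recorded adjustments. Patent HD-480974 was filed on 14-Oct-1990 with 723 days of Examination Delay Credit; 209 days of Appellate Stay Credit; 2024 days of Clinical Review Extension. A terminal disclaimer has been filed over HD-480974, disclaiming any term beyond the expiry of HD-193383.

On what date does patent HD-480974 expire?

Natural term of HD-480974:
  Base: filing + 18 years → 14 October 2008.
  Examination Delay Credit: +723 days → 7 October 2010.
  Appellate Stay Credit: +209 days → 4 May 2011.
  Clinical Review Extension: 2024 days claimed exceeds the 1302-day cap, so +1302 days → 26 November 2014.
Expiry of referenced patent HD-193383:
  Base: filing + 18 years → 7 July 2006.
Terminal disclaimer: HD-480974 expires on the earlier of 26 November 2014 and 7 July 2006.

2006-07-07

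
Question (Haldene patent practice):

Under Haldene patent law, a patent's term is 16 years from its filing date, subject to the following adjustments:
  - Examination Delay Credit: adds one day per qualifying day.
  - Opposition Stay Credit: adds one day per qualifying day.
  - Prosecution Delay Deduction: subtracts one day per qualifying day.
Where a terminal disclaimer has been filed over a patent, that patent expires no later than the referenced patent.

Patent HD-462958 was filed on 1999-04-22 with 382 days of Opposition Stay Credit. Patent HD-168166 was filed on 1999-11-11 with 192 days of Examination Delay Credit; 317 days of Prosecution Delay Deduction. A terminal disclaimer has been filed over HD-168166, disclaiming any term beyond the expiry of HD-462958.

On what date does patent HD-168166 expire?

Natural term of HD-168166:
  Base: filing + 16 years → 11 November 2015.
  Examination Delay Credit: +192 days → 21 May 2016.
  Prosecution Delay Deduction: −317 days → 9 July 2015.
Expiry of referenced patent HD-462958:
  Base: filing + 16 years → 22 April 2015.
  Opposition Stay Credit: +382 days → 8 May 2016.
Terminal disclaimer: HD-168166 expires on the earlier of 9 July 2015 and 8 May 2016.

July 9, 2015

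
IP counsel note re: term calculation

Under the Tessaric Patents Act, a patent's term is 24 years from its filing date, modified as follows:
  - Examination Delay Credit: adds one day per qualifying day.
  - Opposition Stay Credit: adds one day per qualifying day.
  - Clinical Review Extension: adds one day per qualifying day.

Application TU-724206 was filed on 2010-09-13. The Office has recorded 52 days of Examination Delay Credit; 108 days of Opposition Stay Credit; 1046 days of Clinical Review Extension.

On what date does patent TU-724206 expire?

Base term: filing date + 24 years → 13 September 2034.
Examination Delay Credit: +52 days → 4 November 2034.
Opposition Stay Credit: +108 days → 20 February 2035.
Clinical Review Extension: +1046 days → 1 January 2038.

January 1, 2038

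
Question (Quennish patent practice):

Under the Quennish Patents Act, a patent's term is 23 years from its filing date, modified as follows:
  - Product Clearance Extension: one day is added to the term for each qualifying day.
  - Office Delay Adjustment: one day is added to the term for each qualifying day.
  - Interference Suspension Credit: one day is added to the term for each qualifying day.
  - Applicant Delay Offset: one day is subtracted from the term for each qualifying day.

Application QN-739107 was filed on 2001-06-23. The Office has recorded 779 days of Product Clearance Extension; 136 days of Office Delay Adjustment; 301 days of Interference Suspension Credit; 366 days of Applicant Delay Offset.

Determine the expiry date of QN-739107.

2026-10-21

Base term: filing date + 23 years → 23 June 2024.
Product Clearance Extension: +779 days → 11 August 2026.
Office Delay Adjustment: +136 days → 25 December 2026.
Interference Suspension Credit: +301 days → 22 October 2027.
Applicant Delay Offset: −366 days → 21 October 2026.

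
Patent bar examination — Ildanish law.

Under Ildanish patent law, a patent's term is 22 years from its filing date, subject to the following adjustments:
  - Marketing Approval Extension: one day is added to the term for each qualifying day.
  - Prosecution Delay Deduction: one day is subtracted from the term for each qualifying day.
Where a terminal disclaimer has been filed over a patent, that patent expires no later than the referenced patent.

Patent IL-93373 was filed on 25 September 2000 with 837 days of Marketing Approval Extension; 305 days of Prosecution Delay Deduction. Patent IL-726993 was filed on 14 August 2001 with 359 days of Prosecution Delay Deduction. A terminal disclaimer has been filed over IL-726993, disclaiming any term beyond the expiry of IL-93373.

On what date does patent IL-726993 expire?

August 20, 2022

Natural term of IL-726993:
  Base: filing + 22 years → 14 August 2023.
  Prosecution Delay Deduction: −359 days → 20 August 2022.
Expiry of referenced patent IL-93373:
  Base: filing + 22 years → 25 September 2022.
  Marketing Approval Extension: +837 days → 9 January 2025.
  Prosecution Delay Deduction: −305 days → 10 March 2024.
Terminal disclaimer: IL-726993 expires on the earlier of 20 August 2022 and 10 March 2024.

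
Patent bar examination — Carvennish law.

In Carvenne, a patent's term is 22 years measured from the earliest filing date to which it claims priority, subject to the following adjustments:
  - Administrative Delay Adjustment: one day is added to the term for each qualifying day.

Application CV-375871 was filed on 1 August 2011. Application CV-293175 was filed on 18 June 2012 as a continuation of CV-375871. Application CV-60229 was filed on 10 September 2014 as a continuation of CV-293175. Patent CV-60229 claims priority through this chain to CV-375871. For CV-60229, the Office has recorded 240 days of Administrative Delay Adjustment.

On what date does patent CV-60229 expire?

March 29, 2034

Earliest priority filing: 1 August 2011.
Base term: 1 August 2011 + 22 years → 1 August 2033.
Administrative Delay Adjustment: +240 days → 29 March 2034.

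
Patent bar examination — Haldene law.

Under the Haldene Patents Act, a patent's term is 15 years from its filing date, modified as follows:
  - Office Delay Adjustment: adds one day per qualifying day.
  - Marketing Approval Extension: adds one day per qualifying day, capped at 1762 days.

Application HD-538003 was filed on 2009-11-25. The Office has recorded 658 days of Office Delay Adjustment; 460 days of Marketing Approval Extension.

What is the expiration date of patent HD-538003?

Base term: filing date + 15 years → 25 November 2024.
Office Delay Adjustment: +658 days → 14 September 2026.
Marketing Approval Extension: 460 days (within the 1762-day cap) → +460 days → 18 December 2027.

December 18, 2027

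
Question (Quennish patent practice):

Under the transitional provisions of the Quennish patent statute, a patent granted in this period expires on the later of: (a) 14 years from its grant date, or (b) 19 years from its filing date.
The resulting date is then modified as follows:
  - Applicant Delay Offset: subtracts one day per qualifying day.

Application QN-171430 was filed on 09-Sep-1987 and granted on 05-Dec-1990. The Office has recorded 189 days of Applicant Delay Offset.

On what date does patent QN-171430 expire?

March 4, 2006

(a) grant + 14 years → 5 December 2004.
(b) filing + 19 years → 9 September 2006.
Later of the two: 9 September 2006.
Applicant Delay Offset: −189 days → 4 March 2006.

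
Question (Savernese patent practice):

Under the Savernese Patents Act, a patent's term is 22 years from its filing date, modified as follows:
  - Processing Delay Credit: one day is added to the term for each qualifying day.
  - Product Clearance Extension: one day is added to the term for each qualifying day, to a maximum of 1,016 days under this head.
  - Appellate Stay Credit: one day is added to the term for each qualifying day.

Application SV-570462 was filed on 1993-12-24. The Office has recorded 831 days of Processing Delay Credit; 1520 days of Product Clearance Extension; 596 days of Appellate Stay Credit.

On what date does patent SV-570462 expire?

Base term: filing date + 22 years → 24 December 2015.
Processing Delay Credit: +831 days → 3 April 2018.
Product Clearance Extension: 1520 days claimed exceeds the 1016-day cap, so +1016 days → 13 January 2021.
Appellate Stay Credit: +596 days → 1 September 2022.

September 1, 2022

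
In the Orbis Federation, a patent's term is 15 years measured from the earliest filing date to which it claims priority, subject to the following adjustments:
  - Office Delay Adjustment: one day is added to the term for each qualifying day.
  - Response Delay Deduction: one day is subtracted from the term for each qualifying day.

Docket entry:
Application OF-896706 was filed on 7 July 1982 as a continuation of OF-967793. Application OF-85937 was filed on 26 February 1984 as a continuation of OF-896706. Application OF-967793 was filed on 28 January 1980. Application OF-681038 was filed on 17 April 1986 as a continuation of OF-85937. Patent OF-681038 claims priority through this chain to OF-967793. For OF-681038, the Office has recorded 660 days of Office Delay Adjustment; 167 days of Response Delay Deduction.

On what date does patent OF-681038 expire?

Earliest priority filing: 28 January 1980.
Base term: 28 January 1980 + 15 years → 28 January 1995.
Office Delay Adjustment: +660 days → 18 November 1996.
Response Delay Deduction: −167 days → 4 June 1996.

1996-06-04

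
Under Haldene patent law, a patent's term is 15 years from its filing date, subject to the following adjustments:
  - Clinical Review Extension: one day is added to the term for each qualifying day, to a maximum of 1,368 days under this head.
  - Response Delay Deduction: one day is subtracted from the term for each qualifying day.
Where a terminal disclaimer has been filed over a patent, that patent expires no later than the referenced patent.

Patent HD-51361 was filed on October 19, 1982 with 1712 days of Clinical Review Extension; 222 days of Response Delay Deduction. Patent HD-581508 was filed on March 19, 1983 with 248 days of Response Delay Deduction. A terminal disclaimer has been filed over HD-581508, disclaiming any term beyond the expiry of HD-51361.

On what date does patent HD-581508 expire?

1997-07-14

Natural term of HD-581508:
  Base: filing + 15 years → 19 March 1998.
  Response Delay Deduction: −248 days → 14 July 1997.
Expiry of referenced patent HD-51361:
  Base: filing + 15 years → 19 October 1997.
  Clinical Review Extension: 1712 days claimed exceeds the 1368-day cap, so +1368 days → 18 July 2001.
  Response Delay Deduction: −222 days → 8 December 2000.
Terminal disclaimer: HD-581508 expires on the earlier of 14 July 1997 and 8 December 2000.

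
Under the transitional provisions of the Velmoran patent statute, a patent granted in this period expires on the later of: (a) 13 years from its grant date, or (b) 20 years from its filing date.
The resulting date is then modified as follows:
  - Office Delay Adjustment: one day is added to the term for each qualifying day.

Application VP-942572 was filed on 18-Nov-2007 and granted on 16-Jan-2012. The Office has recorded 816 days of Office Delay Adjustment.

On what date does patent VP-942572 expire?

(a) grant + 13 years → 16 January 2025.
(b) filing + 20 years → 18 November 2027.
Later of the two: 18 November 2027.
Office Delay Adjustment: +816 days → 11 February 2030.

February 11, 2030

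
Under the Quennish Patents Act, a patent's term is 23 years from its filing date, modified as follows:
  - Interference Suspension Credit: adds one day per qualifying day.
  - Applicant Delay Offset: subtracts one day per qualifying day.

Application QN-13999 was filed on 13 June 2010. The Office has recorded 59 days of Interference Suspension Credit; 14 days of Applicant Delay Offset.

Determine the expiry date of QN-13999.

July 28, 2033

Base term: filing date + 23 years → 13 June 2033.
Interference Suspension Credit: +59 days → 11 August 2033.
Applicant Delay Offset: −14 days → 28 July 2033.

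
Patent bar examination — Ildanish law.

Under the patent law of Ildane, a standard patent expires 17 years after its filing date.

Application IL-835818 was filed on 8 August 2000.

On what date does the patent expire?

August 8, 2017

Filing date + 17 years → 8 August 2017.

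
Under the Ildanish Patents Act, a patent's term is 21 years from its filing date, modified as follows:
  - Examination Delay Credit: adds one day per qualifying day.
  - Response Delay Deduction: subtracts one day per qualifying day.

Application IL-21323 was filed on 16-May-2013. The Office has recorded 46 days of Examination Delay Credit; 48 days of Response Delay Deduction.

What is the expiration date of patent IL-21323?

May 14, 2034

Base term: filing date + 21 years → 16 May 2034.
Examination Delay Credit: +46 days → 1 July 2034.
Response Delay Deduction: −48 days → 14 May 2034.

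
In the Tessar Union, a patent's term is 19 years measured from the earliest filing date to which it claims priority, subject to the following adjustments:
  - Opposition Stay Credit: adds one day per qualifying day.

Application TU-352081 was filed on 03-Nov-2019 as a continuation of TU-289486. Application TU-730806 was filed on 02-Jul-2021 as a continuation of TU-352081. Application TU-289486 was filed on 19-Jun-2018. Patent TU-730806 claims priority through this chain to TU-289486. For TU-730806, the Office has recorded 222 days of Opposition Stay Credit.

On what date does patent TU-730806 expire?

Earliest priority filing: 19 June 2018.
Base term: 19 June 2018 + 19 years → 19 June 2037.
Opposition Stay Credit: +222 days → 27 January 2038.

January 27, 2038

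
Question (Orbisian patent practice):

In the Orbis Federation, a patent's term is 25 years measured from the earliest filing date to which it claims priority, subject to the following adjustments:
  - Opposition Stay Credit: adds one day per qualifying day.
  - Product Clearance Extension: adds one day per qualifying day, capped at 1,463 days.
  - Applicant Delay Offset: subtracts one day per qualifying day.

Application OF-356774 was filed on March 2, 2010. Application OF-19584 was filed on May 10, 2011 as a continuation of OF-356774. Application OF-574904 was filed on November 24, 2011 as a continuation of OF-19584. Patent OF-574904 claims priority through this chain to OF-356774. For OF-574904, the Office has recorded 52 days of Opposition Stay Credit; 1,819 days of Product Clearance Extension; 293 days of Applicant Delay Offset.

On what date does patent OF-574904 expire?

Earliest priority filing: 2 March 2010.
Base term: 2 March 2010 + 25 years → 2 March 2035.
Opposition Stay Credit: +52 days → 23 April 2035.
Product Clearance Extension: 1819 days claimed exceeds the 1463-day cap, so +1463 days → 25 April 2039.
Applicant Delay Offset: −293 days → 6 July 2038.

2038-07-06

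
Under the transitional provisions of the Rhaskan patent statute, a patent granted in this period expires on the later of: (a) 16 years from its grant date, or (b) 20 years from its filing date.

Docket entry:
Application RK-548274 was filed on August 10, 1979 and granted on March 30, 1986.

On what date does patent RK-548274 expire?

(a) grant + 16 years → 30 March 2002.
(b) filing + 20 years → 10 August 1999.
Later of the two: 30 March 2002.

March 30, 2002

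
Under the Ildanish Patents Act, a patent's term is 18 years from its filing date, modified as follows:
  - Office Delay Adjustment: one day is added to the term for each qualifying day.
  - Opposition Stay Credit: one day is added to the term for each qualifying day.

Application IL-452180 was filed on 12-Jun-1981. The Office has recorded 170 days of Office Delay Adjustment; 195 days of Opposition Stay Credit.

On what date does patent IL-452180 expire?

2000-06-11

Base term: filing date + 18 years → 12 June 1999.
Office Delay Adjustment: +170 days → 29 November 1999.
Opposition Stay Credit: +195 days → 11 June 2000.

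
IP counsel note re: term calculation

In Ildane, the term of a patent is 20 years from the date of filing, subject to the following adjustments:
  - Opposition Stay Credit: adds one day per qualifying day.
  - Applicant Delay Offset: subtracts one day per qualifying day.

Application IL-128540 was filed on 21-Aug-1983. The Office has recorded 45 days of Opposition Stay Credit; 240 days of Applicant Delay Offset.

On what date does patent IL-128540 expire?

Base term: filing date + 20 years → 21 August 2003.
Opposition Stay Credit: +45 days → 5 October 2003.
Applicant Delay Offset: −240 days → 7 February 2003.

February 7, 2003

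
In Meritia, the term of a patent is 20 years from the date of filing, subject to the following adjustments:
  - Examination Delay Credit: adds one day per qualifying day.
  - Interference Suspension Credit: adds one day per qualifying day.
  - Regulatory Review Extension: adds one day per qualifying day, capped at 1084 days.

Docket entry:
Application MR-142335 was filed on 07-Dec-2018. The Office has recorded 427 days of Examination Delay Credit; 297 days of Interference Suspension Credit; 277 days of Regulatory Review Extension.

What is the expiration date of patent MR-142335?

Base term: filing date + 20 years → 7 December 2038.
Examination Delay Credit: +427 days → 7 February 2040.
Interference Suspension Credit: +297 days → 30 November 2040.
Regulatory Review Extension: 277 days (within the 1084-day cap) → +277 days → 3 September 2041.

2041-09-03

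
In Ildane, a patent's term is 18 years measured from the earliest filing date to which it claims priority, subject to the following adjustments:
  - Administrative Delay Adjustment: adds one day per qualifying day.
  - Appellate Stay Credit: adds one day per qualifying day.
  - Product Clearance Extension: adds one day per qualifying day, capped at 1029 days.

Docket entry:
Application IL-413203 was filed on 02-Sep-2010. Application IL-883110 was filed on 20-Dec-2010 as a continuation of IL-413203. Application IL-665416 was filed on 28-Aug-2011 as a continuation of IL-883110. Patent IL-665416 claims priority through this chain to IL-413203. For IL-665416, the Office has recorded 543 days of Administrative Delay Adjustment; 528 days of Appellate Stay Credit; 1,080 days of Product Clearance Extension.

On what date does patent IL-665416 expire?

2034-06-03

Earliest priority filing: 2 September 2010.
Base term: 2 September 2010 + 18 years → 2 September 2028.
Administrative Delay Adjustment: +543 days → 27 February 2030.
Appellate Stay Credit: +528 days → 9 August 2031.
Product Clearance Extension: 1080 days claimed exceeds the 1029-day cap, so +1029 days → 3 June 2034.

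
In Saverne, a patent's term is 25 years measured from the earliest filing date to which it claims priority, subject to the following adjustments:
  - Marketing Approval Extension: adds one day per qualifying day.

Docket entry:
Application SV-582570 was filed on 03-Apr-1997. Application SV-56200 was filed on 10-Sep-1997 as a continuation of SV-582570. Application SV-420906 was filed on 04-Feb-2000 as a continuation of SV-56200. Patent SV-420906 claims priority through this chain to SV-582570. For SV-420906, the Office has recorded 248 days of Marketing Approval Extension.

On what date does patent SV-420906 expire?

Earliest priority filing: 3 April 1997.
Base term: 3 April 1997 + 25 years → 3 April 2022.
Marketing Approval Extension: +248 days → 7 December 2022.

2022-12-07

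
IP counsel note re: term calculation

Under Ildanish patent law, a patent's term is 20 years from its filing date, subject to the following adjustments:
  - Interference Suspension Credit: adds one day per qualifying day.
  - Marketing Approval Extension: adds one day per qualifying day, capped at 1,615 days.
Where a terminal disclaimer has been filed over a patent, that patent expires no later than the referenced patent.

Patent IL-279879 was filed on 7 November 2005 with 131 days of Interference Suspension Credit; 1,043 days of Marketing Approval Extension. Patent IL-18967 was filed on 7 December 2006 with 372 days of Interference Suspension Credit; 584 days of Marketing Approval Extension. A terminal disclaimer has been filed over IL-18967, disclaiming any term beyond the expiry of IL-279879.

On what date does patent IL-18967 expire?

2029-01-24

Natural term of IL-18967:
  Base: filing + 20 years → 7 December 2026.
  Interference Suspension Credit: +372 days → 14 December 2027.
  Marketing Approval Extension: 584 days (within the 1615-day cap) → +584 days → 20 July 2029.
Expiry of referenced patent IL-279879:
  Base: filing + 20 years → 7 November 2025.
  Interference Suspension Credit: +131 days → 18 March 2026.
  Marketing Approval Extension: 1043 days (within the 1615-day cap) → +1043 days → 24 January 2029.
Terminal disclaimer: IL-18967 expires on the earlier of 20 July 2029 and 24 January 2029.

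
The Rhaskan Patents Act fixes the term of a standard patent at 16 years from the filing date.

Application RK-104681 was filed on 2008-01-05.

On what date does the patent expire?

2024-01-05

Filing date + 16 years → 5 January 2024.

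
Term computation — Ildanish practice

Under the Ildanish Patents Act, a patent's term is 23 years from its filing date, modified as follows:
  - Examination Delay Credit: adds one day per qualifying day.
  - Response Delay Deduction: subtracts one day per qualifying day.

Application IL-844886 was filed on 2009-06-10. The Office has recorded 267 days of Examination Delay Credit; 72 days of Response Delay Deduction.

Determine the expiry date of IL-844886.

December 22, 2032

Base term: filing date + 23 years → 10 June 2032.
Examination Delay Credit: +267 days → 4 March 2033.
Response Delay Deduction: −72 days → 22 December 2032.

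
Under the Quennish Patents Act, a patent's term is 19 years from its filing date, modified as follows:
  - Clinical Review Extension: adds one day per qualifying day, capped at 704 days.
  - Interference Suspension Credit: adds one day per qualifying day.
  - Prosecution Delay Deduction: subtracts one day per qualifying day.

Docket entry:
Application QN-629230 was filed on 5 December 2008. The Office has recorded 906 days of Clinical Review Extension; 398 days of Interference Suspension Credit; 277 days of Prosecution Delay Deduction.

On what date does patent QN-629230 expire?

2030-03-09

Base term: filing date + 19 years → 5 December 2027.
Clinical Review Extension: 906 days claimed exceeds the 704-day cap, so +704 days → 8 November 2029.
Interference Suspension Credit: +398 days → 11 December 2030.
Prosecution Delay Deduction: −277 days → 9 March 2030.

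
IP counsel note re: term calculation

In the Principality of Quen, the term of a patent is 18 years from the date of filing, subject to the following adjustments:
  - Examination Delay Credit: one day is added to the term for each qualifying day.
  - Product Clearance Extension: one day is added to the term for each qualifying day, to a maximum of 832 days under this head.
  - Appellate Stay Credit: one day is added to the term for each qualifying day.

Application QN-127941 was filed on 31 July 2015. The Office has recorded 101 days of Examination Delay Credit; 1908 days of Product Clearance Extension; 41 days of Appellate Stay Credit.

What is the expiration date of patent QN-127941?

Base term: filing date + 18 years → 31 July 2033.
Examination Delay Credit: +101 days → 9 November 2033.
Product Clearance Extension: 1908 days claimed exceeds the 832-day cap, so +832 days → 19 February 2036.
Appellate Stay Credit: +41 days → 31 March 2036.

2036-03-31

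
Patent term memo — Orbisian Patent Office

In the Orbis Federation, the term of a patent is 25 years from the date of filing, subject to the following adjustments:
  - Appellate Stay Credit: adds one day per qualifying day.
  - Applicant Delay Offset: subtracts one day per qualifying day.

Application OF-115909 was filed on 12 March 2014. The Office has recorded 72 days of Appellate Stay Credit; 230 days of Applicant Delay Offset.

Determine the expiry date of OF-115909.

Base term: filing date + 25 years → 12 March 2039.
Appellate Stay Credit: +72 days → 23 May 2039.
Applicant Delay Offset: −230 days → 5 October 2038.

2038-10-05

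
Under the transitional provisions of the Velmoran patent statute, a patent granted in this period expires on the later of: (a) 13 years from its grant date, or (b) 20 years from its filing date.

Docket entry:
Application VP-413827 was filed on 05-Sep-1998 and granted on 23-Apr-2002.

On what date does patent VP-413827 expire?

2018-09-05

(a) grant + 13 years → 23 April 2015.
(b) filing + 20 years → 5 September 2018.
Later of the two: 5 September 2018.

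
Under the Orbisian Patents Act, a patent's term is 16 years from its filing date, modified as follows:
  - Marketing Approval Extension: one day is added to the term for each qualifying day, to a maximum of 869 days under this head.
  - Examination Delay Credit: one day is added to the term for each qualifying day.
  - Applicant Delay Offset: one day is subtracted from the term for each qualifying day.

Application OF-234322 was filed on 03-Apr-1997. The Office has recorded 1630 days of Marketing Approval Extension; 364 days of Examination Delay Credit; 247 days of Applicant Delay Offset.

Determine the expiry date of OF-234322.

Base term: filing date + 16 years → 3 April 2013.
Marketing Approval Extension: 1630 days claimed exceeds the 869-day cap, so +869 days → 20 August 2015.
Examination Delay Credit: +364 days → 18 August 2016.
Applicant Delay Offset: −247 days → 15 December 2015.

2015-12-15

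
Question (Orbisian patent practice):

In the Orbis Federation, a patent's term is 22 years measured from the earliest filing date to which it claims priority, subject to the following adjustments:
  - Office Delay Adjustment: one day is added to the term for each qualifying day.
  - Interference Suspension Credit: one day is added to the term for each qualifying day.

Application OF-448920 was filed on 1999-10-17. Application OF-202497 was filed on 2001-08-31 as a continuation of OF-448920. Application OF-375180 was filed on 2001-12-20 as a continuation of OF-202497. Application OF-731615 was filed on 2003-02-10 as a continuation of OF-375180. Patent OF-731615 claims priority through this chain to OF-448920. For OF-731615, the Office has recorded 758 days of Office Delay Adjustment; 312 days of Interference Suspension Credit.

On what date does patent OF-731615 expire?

September 21, 2024

Earliest priority filing: 17 October 1999.
Base term: 17 October 1999 + 22 years → 17 October 2021.
Office Delay Adjustment: +758 days → 14 November 2023.
Interference Suspension Credit: +312 days → 21 September 2024.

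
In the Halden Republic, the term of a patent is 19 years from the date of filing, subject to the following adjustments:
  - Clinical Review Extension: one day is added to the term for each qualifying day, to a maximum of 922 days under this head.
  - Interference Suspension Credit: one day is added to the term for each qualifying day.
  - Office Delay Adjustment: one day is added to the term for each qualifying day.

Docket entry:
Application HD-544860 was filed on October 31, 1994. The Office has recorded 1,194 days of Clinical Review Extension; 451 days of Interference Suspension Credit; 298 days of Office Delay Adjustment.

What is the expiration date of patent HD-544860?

May 29, 2018

Base term: filing date + 19 years → 31 October 2013.
Clinical Review Extension: 1194 days claimed exceeds the 922-day cap, so +922 days → 10 May 2016.
Interference Suspension Credit: +451 days → 4 August 2017.
Office Delay Adjustment: +298 days → 29 May 2018.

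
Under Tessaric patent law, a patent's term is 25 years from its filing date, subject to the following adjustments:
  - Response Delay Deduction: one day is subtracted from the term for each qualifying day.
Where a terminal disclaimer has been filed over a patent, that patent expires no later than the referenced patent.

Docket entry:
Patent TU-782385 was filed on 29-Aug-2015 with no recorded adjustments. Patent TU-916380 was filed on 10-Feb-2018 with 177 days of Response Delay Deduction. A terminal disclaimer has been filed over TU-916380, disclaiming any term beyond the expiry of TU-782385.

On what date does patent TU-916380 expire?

Natural term of TU-916380:
  Base: filing + 25 years → 10 February 2043.
  Response Delay Deduction: −177 days → 17 August 2042.
Expiry of referenced patent TU-782385:
  Base: filing + 25 years → 29 August 2040.
Terminal disclaimer: TU-916380 expires on the earlier of 17 August 2042 and 29 August 2040.

2040-08-29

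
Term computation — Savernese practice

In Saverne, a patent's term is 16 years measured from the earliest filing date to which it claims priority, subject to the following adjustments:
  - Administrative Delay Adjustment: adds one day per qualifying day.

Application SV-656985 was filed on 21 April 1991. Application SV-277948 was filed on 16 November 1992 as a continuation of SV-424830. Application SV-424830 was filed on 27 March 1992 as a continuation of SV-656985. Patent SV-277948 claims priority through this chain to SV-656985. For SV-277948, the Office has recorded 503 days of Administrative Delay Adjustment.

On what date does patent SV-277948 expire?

Earliest priority filing: 21 April 1991.
Base term: 21 April 1991 + 16 years → 21 April 2007.
Administrative Delay Adjustment: +503 days → 5 September 2008.

2008-09-05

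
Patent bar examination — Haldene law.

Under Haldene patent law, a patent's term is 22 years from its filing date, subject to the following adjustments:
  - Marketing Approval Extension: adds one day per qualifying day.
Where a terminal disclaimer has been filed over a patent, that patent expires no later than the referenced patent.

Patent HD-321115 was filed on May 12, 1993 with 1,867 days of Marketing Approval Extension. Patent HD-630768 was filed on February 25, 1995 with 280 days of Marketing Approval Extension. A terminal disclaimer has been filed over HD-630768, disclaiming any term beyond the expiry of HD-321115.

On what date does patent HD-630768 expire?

2017-12-02

Natural term of HD-630768:
  Base: filing + 22 years → 25 February 2017.
  Marketing Approval Extension: +280 days → 2 December 2017.
Expiry of referenced patent HD-321115:
  Base: filing + 22 years → 12 May 2015.
  Marketing Approval Extension: +1867 days → 21 June 2020.
Terminal disclaimer: HD-630768 expires on the earlier of 2 December 2017 and 21 June 2020.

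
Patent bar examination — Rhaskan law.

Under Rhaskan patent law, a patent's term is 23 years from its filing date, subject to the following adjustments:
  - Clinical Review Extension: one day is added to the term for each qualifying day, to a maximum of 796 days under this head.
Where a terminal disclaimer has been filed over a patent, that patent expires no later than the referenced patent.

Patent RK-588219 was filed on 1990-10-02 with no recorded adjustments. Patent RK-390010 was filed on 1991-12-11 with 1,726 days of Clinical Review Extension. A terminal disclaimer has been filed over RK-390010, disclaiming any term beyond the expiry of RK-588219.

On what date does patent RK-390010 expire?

Natural term of RK-390010:
  Base: filing + 23 years → 11 December 2014.
  Clinical Review Extension: 1726 days claimed exceeds the 796-day cap, so +796 days → 14 February 2017.
Expiry of referenced patent RK-588219:
  Base: filing + 23 years → 2 October 2013.
Terminal disclaimer: RK-390010 expires on the earlier of 14 February 2017 and 2 October 2013.

October 2, 2013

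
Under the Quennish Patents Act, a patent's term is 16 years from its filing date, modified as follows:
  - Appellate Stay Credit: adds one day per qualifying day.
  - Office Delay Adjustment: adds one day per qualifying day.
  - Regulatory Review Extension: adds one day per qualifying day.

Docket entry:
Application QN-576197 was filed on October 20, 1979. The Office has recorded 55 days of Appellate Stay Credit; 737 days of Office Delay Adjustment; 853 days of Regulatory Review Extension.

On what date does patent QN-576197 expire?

2000-04-21

Base term: filing date + 16 years → 20 October 1995.
Appellate Stay Credit: +55 days → 14 December 1995.
Office Delay Adjustment: +737 days → 20 December 1997.
Regulatory Review Extension: +853 days → 21 April 2000.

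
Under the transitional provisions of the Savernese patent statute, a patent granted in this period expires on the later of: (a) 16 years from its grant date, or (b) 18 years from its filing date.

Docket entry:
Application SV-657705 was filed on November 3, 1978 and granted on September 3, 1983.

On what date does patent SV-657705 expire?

(a) grant + 16 years → 3 September 1999.
(b) filing + 18 years → 3 November 1996.
Later of the two: 3 September 1999.

1999-09-03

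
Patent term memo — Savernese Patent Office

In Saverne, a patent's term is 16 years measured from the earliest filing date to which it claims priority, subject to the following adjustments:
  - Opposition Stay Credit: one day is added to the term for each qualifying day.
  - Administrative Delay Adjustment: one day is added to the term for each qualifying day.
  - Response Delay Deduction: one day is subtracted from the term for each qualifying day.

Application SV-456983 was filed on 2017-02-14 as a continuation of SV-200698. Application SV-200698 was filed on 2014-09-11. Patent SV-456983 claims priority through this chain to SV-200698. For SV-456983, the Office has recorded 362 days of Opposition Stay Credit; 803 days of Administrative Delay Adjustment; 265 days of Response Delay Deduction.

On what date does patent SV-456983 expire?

Earliest priority filing: 11 September 2014.
Base term: 11 September 2014 + 16 years → 11 September 2030.
Opposition Stay Credit: +362 days → 8 September 2031.
Administrative Delay Adjustment: +803 days → 19 November 2033.
Response Delay Deduction: −265 days → 27 February 2033.

February 27, 2033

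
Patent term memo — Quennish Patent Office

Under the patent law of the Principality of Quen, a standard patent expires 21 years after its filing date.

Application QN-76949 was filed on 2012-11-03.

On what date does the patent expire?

2033-11-03

Filing date + 21 years → 3 November 2033.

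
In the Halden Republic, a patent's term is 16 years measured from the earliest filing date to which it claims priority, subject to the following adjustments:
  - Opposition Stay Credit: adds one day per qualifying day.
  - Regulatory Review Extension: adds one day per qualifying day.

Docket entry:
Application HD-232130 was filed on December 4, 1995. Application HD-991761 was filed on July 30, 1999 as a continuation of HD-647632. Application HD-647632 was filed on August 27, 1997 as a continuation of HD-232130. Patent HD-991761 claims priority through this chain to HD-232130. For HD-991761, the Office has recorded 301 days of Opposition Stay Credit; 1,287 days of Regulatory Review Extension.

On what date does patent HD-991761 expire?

2016-04-09

Earliest priority filing: 4 December 1995.
Base term: 4 December 1995 + 16 years → 4 December 2011.
Opposition Stay Credit: +301 days → 30 September 2012.
Regulatory Review Extension: +1287 days → 9 April 2016.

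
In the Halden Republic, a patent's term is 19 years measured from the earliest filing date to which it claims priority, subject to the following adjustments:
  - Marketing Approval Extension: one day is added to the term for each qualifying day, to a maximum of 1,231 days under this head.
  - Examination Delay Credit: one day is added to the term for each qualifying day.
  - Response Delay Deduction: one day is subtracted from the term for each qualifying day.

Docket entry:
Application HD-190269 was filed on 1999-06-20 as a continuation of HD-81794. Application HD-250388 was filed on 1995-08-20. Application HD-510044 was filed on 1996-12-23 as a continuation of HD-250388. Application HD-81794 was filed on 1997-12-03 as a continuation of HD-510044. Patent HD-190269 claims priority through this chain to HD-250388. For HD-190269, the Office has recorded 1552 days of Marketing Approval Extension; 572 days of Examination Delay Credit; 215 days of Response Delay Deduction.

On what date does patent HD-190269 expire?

Earliest priority filing: 20 August 1995.
Base term: 20 August 1995 + 19 years → 20 August 2014.
Marketing Approval Extension: 1552 days claimed exceeds the 1231-day cap, so +1231 days → 2 January 2018.
Examination Delay Credit: +572 days → 28 July 2019.
Response Delay Deduction: −215 days → 25 December 2018.

2018-12-25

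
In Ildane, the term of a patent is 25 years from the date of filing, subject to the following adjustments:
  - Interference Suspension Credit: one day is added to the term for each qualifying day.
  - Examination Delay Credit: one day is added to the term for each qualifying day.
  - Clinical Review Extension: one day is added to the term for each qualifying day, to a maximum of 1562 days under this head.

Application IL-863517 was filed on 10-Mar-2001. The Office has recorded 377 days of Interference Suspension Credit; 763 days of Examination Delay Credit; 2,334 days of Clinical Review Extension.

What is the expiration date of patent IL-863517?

August 2, 2033

Base term: filing date + 25 years → 10 March 2026.
Interference Suspension Credit: +377 days → 22 March 2027.
Examination Delay Credit: +763 days → 23 April 2029.
Clinical Review Extension: 2334 days claimed exceeds the 1562-day cap, so +1562 days → 2 August 2033.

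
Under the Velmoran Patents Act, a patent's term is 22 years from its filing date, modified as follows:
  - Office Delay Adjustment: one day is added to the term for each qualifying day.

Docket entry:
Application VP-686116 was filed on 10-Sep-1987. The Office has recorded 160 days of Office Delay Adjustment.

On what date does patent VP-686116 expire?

February 17, 2010

Base term: filing date + 22 years → 10 September 2009.
Office Delay Adjustment: +160 days → 17 February 2010.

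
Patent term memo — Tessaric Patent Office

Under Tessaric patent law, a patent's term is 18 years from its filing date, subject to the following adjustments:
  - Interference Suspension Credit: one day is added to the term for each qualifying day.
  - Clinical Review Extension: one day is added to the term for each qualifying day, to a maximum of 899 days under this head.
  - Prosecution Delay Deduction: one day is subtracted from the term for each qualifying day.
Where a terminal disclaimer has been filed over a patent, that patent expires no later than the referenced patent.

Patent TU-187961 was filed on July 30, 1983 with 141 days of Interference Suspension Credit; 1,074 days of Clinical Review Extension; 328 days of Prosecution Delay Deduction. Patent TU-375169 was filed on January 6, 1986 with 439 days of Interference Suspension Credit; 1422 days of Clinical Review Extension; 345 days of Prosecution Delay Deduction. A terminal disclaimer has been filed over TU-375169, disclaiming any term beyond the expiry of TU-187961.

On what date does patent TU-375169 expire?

Natural term of TU-375169:
  Base: filing + 18 years → 6 January 2004.
  Interference Suspension Credit: +439 days → 20 March 2005.
  Clinical Review Extension: 1422 days claimed exceeds the 899-day cap, so +899 days → 5 September 2007.
  Prosecution Delay Deduction: −345 days → 25 September 2006.
Expiry of referenced patent TU-187961:
  Base: filing + 18 years → 30 July 2001.
  Interference Suspension Credit: +141 days → 18 December 2001.
  Clinical Review Extension: 1074 days claimed exceeds the 899-day cap, so +899 days → 4 June 2004.
  Prosecution Delay Deduction: −328 days → 12 July 2003.
Terminal disclaimer: TU-375169 expires on the earlier of 25 September 2006 and 12 July 2003.

2003-07-12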